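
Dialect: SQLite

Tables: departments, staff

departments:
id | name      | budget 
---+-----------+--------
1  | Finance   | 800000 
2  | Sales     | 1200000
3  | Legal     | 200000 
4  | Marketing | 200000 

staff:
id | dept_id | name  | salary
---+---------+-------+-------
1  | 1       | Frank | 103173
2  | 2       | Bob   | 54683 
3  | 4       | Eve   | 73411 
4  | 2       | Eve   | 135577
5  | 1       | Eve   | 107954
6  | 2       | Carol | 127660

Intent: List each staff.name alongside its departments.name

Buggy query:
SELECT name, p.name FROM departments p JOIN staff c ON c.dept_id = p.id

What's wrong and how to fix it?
Bug: Both tables have a 'name' column; the unqualified reference is ambiguous

Fix: Prefix ambiguous columns with the table alias

Corrected query:
SELECT c.name, p.name FROM departments p JOIN staff c ON c.dept_id = p.id

Result:
name  | name     
------+----------
Frank | Finance  
Bob   | Sales    
Eve   | Marketing
Eve   | Sales    
Eve   | Finance  
Carol | Sales    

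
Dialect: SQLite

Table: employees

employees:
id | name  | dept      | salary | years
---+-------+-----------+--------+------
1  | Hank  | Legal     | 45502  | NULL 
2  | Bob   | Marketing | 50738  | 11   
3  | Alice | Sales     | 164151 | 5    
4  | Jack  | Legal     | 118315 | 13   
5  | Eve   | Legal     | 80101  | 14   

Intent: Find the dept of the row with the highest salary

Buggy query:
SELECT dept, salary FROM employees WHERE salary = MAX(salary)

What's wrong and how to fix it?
Bug: WHERE is evaluated per row; an aggregate over the whole table isn't defined there

Fix: Use a subquery: WHERE salary = (SELECT MAX(salary) FROM employees)

Corrected query:
SELECT dept, salary FROM employees WHERE salary = (SELECT MAX(salary) FROM employees)

Result:
dept  | salary
------+-------
Sales | 164151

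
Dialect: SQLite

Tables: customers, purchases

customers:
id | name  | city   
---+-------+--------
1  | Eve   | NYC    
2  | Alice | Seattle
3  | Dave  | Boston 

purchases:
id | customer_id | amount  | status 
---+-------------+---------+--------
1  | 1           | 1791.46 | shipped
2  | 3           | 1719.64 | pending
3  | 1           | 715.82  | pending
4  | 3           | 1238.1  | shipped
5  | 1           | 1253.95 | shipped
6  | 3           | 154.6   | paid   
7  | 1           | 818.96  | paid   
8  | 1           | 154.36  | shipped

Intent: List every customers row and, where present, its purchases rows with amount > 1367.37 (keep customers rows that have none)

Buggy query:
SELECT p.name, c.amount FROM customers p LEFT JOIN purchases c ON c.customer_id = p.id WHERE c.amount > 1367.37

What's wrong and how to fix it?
Bug: A WHERE condition on the right-hand table after LEFT JOIN drops unmatched parents

Fix: Move the right-table condition into the ON clause so unmatched parents are kept

Corrected query:
SELECT p.name, c.amount FROM customers p LEFT JOIN purchases c ON c.customer_id = p.id AND c.amount > 1367.37

Result:
name  | amount 
------+--------
Eve   | 1791.46
Alice | NULL   
Dave  | 1719.64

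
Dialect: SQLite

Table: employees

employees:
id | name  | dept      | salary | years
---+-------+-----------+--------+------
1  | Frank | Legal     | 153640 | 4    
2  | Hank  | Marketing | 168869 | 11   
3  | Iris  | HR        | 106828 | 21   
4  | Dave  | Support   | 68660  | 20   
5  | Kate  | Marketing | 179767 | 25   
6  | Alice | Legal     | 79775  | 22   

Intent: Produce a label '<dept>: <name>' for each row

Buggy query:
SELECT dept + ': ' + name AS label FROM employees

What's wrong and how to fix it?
Bug: SQLite uses || for string concatenation; + coerces text to numbers (yielding 0)

Fix: Replace + with || to concatenate text

Corrected query:
SELECT dept || ': ' || name AS label FROM employees

Result:
label          
---------------
Legal: Frank   
Marketing: Hank
HR: Iris       
Support: Dave  
Marketing: Kate
Legal: Alice   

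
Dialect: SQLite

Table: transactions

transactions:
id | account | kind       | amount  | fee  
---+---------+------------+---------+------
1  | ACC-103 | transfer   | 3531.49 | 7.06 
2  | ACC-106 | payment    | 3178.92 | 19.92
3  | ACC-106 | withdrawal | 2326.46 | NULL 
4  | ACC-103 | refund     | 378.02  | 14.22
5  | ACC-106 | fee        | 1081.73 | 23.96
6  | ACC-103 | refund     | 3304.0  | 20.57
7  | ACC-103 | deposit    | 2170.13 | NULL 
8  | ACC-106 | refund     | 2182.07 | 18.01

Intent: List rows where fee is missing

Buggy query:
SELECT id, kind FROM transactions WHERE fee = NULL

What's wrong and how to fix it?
Bug: '= NULL' is always unknown in SQL three-valued logic, so no rows match

Fix: Use IS NULL to test for NULL

Corrected query:
SELECT id, kind FROM transactions WHERE fee IS NULL

Result:
id | kind      
---+-----------
3  | withdrawal
7  | deposit   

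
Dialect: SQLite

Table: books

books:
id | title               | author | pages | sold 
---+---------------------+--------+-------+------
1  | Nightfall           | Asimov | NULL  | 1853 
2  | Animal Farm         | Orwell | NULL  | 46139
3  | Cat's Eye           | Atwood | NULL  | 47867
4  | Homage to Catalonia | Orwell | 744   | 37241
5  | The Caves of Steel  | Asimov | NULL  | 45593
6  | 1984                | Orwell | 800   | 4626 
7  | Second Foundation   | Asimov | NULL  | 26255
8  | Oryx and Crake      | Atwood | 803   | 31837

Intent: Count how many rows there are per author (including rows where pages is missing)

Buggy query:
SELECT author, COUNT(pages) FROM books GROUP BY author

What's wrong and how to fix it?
Bug: COUNT(column) counts non-NULL values only; rows with NULL pages aren't counted

Fix: Use COUNT(*) to count all rows regardless of NULL

Corrected query:
SELECT author, COUNT(*) FROM books GROUP BY author

Result:
author | COUNT(*)
-------+---------
Asimov | 3       
Atwood | 2       
Orwell | 3       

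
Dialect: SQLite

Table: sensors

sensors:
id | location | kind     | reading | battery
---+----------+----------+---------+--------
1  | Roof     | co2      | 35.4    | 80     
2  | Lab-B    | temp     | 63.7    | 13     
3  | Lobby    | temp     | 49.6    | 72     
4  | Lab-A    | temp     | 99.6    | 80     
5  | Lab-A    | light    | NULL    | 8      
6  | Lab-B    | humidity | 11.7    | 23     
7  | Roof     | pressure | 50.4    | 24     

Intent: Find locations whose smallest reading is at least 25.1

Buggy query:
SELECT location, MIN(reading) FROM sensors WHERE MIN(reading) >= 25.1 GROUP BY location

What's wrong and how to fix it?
Bug: MIN() in WHERE is a misuse of aggregate

Fix: Replace WHERE with HAVING after the GROUP BY

Corrected query:
SELECT location, MIN(reading) FROM sensors GROUP BY location HAVING MIN(reading) >= 25.1

Result:
location | MIN(reading)
---------+-------------
Lab-A    | 99.6        
Lobby    | 49.6        
Roof     | 35.4        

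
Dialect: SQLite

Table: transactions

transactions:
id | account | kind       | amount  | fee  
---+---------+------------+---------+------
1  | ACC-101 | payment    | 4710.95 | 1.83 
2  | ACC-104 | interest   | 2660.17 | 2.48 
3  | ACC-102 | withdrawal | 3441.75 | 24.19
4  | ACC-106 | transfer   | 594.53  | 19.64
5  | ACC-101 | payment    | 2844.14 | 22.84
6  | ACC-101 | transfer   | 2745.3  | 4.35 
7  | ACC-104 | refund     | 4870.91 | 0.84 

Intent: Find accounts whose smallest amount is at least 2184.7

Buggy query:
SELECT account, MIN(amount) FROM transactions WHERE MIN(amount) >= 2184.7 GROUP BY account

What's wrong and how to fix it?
Bug: Aggregates like MIN are computed per group after WHERE runs

Fix: Replace WHERE with HAVING after the GROUP BY

Corrected query:
SELECT account, MIN(amount) FROM transactions GROUP BY account HAVING MIN(amount) >= 2184.7

Result:
account | MIN(amount)
--------+------------
ACC-101 | 2745.3     
ACC-102 | 3441.75    
ACC-104 | 2660.17    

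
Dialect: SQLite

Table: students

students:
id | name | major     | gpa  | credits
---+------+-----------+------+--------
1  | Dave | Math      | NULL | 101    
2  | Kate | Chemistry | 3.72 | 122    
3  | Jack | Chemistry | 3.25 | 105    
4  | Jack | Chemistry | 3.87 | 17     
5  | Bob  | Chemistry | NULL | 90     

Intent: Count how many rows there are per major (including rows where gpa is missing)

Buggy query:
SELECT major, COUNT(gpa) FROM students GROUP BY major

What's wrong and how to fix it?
Bug: COUNT(column) counts non-NULL values only; rows with NULL gpa aren't counted

Fix: Use COUNT(*) to count all rows regardless of NULL

Corrected query:
SELECT major, COUNT(*) FROM students GROUP BY major

Result:
major     | COUNT(*)
----------+---------
Chemistry | 4       
Math      | 1       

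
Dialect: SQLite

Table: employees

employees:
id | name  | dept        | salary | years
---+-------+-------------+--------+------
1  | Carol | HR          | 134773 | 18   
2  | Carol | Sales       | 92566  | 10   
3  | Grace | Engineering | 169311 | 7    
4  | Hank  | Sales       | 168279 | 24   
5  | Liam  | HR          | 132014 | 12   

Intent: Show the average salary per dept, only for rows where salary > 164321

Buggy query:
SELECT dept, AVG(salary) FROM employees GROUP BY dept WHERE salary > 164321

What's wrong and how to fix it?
Bug: Row-level WHERE must come before GROUP BY in the clause order

Fix: Move the WHERE clause before GROUP BY

Corrected query:
SELECT dept, AVG(salary) FROM employees WHERE salary > 164321 GROUP BY dept

Result:
dept        | AVG(salary)
------------+------------
Engineering | 169311     
Sales       | 168279     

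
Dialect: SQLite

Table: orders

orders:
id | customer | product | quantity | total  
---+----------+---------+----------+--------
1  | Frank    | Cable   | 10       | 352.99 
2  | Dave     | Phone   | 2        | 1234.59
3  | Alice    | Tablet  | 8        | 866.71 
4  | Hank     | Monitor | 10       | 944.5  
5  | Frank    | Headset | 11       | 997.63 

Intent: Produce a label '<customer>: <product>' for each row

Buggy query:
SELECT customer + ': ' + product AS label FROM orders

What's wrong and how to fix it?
Bug: SQLite uses || for string concatenation; + coerces text to numbers (yielding 0)

Fix: Use the || operator for string concatenation

Corrected query:
SELECT customer || ': ' || product AS label FROM orders

Result:
label         
--------------
Frank: Cable  
Dave: Phone   
Alice: Tablet 
Hank: Monitor 
Frank: Headset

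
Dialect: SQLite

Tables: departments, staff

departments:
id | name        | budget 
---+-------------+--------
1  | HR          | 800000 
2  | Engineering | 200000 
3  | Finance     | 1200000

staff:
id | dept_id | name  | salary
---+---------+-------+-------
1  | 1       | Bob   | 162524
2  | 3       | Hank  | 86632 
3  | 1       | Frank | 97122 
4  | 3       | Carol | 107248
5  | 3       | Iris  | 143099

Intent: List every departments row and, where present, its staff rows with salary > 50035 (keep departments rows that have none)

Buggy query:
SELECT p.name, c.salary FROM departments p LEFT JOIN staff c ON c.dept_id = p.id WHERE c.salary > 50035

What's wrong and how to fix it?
Bug: A WHERE condition on the right-hand table after LEFT JOIN drops unmatched parents

Fix: Move the right-table condition into the ON clause so unmatched parents are kept

Corrected query:
SELECT p.name, c.salary FROM departments p LEFT JOIN staff c ON c.dept_id = p.id AND c.salary > 50035

Result:
name        | salary
------------+-------
HR          | 97122 
HR          | 162524
Engineering | NULL  
Finance     | 86632 
Finance     | 107248
Finance     | 143099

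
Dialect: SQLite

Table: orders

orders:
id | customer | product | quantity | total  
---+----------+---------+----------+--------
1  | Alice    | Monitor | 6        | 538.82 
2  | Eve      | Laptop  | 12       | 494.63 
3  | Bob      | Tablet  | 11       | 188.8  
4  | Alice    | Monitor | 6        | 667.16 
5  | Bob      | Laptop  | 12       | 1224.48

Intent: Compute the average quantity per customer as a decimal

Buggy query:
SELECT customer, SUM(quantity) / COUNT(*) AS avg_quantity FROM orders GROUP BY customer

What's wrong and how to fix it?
Bug: Both operands are integers, so '/' performs integer division and truncates

Fix: Cast one side to REAL so the division keeps the fractional part

Corrected query:
SELECT customer, SUM(quantity) * 1.0 / COUNT(*) AS avg_quantity FROM orders GROUP BY customer

Result:
customer | avg_quantity
---------+-------------
Alice    | 6           
Bob      | 11.5        
Eve      | 12          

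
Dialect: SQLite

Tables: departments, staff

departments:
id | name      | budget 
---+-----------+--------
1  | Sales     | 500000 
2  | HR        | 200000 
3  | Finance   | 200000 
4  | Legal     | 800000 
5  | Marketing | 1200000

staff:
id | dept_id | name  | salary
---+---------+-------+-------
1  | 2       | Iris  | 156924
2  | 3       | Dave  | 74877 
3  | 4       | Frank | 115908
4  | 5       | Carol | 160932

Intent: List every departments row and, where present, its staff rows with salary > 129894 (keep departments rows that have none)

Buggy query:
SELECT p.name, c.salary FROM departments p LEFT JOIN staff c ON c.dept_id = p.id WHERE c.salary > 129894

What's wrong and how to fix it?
Bug: A WHERE condition on the right-hand table after LEFT JOIN drops unmatched parents

Fix: Put 'c.salary > 129894' in the JOIN's ON clause instead of WHERE

Corrected query:
SELECT p.name, c.salary FROM departments p LEFT JOIN staff c ON c.dept_id = p.id AND c.salary > 129894

Result:
name      | salary
----------+-------
Sales     | NULL  
HR        | 156924
Finance   | NULL  
Legal     | NULL  
Marketing | 160932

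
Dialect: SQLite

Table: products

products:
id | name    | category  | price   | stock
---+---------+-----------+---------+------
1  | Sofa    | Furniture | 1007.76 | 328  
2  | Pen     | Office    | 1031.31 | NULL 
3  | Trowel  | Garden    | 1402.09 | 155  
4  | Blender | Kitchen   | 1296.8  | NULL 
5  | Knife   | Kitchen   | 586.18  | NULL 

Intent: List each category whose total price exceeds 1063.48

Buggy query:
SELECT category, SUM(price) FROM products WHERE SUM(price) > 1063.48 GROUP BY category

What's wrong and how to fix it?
Bug: WHERE runs before GROUP BY, so aggregates aren't available there

Fix: Use HAVING (which filters groups after aggregation) instead of WHERE

Corrected query:
SELECT category, SUM(price) FROM products GROUP BY category HAVING SUM(price) > 1063.48

Result:
category | SUM(price)
---------+-----------
Garden   | 1402.09   
Kitchen  | 1882.98   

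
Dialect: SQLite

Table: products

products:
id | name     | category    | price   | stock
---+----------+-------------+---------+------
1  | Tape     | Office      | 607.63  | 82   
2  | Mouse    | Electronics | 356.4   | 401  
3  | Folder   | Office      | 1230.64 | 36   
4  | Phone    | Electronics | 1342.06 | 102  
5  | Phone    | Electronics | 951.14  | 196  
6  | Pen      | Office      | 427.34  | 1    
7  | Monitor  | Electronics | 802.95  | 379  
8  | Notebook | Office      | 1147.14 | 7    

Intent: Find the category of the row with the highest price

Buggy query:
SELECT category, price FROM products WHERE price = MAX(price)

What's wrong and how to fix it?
Bug: MAX(price) is an aggregate and cannot be used directly in WHERE

Fix: Use a subquery: WHERE price = (SELECT MAX(price) FROM products)

Corrected query:
SELECT category, price FROM products WHERE price = (SELECT MAX(price) FROM products)

Result:
category    | price  
------------+--------
Electronics | 1342.06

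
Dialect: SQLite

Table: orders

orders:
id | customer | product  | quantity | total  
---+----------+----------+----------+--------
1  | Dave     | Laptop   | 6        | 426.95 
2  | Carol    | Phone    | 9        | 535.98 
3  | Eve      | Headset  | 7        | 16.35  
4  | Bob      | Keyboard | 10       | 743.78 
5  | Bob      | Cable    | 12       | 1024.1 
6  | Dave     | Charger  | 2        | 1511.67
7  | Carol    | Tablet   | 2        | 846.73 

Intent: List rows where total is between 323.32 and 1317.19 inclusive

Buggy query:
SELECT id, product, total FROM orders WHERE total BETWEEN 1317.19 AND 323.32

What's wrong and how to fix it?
Bug: The bounds are reversed; BETWEEN a AND b requires a <= b to match anything

Fix: Swap the bounds so the smaller value comes first

Corrected query:
SELECT id, product, total FROM orders WHERE total BETWEEN 323.32 AND 1317.19

Result:
id | product  | total 
---+----------+-------
1  | Laptop   | 426.95
2  | Phone    | 535.98
4  | Keyboard | 743.78
5  | Cable    | 1024.1
7  | Tablet   | 846.73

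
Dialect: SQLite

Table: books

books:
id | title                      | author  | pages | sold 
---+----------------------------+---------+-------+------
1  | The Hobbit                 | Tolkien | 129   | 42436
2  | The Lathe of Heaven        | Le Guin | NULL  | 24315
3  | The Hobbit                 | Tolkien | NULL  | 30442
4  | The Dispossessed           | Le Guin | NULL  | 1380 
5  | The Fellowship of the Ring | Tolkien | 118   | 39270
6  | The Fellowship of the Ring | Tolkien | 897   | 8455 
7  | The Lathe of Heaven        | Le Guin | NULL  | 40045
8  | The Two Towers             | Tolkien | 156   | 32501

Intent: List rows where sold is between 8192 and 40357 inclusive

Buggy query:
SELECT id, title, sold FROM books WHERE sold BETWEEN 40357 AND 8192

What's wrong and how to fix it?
Bug: BETWEEN expects the lower bound first; with 40357 AND 8192 the range is empty

Fix: Write BETWEEN 8192 AND 40357

Corrected query:
SELECT id, title, sold FROM books WHERE sold BETWEEN 8192 AND 40357

Result:
id | title                      | sold 
---+----------------------------+------
2  | The Lathe of Heaven        | 24315
3  | The Hobbit                 | 30442
5  | The Fellowship of the Ring | 39270
6  | The Fellowship of the Ring | 8455 
7  | The Lathe of Heaven        | 40045
8  | The Two Towers             | 32501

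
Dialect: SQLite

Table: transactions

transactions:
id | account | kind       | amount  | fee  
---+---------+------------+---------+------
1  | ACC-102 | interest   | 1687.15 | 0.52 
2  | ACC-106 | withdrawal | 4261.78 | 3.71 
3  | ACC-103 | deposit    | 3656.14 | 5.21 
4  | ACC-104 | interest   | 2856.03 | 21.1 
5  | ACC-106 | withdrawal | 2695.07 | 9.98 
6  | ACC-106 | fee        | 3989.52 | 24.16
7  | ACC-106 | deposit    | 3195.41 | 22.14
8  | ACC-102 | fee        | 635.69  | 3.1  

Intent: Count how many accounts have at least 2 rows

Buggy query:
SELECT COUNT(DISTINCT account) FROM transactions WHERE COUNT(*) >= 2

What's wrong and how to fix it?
Bug: COUNT(*) cannot appear in WHERE; the per-group count doesn't exist yet

Fix: Use a subquery that GROUPs and filters with HAVING, then count its rows

Corrected query:
SELECT COUNT(*) FROM (SELECT account FROM transactions GROUP BY account HAVING COUNT(*) >= 2)

Result:
COUNT(*)
--------
2       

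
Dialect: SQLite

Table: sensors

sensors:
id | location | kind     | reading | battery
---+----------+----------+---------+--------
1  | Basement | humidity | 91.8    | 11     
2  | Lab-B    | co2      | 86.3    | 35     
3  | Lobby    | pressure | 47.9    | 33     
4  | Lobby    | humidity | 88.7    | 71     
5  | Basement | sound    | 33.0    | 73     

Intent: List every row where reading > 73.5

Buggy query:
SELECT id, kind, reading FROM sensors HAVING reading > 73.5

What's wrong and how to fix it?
Bug: This is a non-aggregate query (no GROUP BY, no aggregates), so in SQLite the HAVING clause is invalid here; a row-level condition belongs in WHERE

Fix: Replace HAVING with WHERE since the condition applies to individual rows

Corrected query:
SELECT id, kind, reading FROM sensors WHERE reading > 73.5

Result:
id | kind     | reading
---+----------+--------
1  | humidity | 91.8   
2  | co2      | 86.3   
4  | humidity | 88.7   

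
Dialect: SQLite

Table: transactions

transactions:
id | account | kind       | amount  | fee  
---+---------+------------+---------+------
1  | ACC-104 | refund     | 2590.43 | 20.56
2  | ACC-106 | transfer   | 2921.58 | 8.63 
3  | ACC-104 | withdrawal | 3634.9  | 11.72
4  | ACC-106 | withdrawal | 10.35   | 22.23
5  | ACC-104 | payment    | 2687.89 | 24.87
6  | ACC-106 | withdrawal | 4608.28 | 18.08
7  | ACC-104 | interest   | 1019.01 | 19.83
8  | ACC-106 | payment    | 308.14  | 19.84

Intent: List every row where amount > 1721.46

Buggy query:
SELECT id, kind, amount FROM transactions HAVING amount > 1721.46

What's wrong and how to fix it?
Bug: This is a non-aggregate query (no GROUP BY, no aggregates), so in SQLite the HAVING clause is invalid here; a row-level condition belongs in WHERE

Fix: Use WHERE for row-level filtering

Corrected query:
SELECT id, kind, amount FROM transactions WHERE amount > 1721.46

Result:
id | kind       | amount 
---+------------+--------
1  | refund     | 2590.43
2  | transfer   | 2921.58
3  | withdrawal | 3634.9 
5  | payment    | 2687.89
6  | withdrawal | 4608.28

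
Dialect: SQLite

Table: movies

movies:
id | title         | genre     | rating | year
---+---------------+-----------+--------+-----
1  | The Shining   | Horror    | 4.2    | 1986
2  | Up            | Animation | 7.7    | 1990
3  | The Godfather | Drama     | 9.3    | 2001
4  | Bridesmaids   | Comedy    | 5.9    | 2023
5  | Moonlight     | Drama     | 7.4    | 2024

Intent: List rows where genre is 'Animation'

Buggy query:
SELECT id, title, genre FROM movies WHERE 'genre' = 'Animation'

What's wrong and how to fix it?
Bug: Single quotes denote string literals in SQL; the column name is being compared as a constant string

Fix: Reference the column as genre without single quotes

Corrected query:
SELECT id, title, genre FROM movies WHERE genre = 'Animation'

Result:
id | title | genre    
---+-------+----------
2  | Up    | Animation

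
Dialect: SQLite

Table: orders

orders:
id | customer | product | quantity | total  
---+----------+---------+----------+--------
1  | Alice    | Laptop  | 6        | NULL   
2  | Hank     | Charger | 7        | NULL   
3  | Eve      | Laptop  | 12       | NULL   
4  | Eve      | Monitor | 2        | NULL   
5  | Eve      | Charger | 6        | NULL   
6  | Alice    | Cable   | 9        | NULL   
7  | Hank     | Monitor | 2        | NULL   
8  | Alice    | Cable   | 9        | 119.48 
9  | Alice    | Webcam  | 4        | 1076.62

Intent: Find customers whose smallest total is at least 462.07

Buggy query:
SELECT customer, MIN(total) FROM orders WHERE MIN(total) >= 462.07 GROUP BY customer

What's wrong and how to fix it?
Bug: MIN() in WHERE is a misuse of aggregate

Fix: Replace WHERE with HAVING after the GROUP BY

Corrected query:
SELECT customer, MIN(total) FROM orders GROUP BY customer HAVING MIN(total) >= 462.07

Result:
(no rows)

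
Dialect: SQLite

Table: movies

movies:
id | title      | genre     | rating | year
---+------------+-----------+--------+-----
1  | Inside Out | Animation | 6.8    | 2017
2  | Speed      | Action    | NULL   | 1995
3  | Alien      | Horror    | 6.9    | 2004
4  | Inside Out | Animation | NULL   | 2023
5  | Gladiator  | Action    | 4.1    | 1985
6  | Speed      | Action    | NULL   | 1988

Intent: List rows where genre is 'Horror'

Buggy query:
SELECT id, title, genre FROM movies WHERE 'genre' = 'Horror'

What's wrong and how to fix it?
Bug: 'genre' in single quotes is a string literal, not the column; the comparison is literal-vs-literal and never true

Fix: Remove the quotes around the column name (or use double quotes for an identifier)

Corrected query:
SELECT id, title, genre FROM movies WHERE genre = 'Horror'

Result:
id | title | genre 
---+-------+-------
3  | Alien | Horror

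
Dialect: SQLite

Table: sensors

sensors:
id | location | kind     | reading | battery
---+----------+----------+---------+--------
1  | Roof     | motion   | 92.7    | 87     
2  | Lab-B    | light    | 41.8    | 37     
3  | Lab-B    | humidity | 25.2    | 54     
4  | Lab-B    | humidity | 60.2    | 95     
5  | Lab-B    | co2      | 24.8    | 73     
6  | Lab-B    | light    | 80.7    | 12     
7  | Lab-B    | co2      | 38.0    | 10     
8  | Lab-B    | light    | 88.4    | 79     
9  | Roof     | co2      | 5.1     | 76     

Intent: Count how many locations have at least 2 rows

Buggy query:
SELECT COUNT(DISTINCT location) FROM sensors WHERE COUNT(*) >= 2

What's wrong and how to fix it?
Bug: WHERE filters individual rows, not groups, so a group-level COUNT is invalid there

Fix: Use a subquery that GROUPs and filters with HAVING, then count its rows

Corrected query:
SELECT COUNT(*) FROM (SELECT location FROM sensors GROUP BY location HAVING COUNT(*) >= 2)

Result:
COUNT(*)
--------
2       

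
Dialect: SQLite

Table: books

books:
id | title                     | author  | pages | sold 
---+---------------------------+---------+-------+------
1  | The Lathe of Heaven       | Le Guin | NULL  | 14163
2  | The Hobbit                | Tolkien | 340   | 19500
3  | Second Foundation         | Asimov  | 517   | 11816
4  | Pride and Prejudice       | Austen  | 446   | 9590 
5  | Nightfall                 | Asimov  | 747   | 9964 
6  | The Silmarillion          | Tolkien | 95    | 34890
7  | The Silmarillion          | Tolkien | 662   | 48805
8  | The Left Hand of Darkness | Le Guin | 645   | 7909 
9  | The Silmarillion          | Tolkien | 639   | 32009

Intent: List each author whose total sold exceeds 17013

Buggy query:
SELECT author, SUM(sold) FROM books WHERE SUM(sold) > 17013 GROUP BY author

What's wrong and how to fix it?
Bug: SUM(sold) is an aggregate, but WHERE filters rows before aggregation

Fix: Move the aggregate condition to a HAVING clause

Corrected query:
SELECT author, SUM(sold) FROM books GROUP BY author HAVING SUM(sold) > 17013

Result:
author  | SUM(sold)
--------+----------
Asimov  | 21780    
Le Guin | 22072    
Tolkien | 135204   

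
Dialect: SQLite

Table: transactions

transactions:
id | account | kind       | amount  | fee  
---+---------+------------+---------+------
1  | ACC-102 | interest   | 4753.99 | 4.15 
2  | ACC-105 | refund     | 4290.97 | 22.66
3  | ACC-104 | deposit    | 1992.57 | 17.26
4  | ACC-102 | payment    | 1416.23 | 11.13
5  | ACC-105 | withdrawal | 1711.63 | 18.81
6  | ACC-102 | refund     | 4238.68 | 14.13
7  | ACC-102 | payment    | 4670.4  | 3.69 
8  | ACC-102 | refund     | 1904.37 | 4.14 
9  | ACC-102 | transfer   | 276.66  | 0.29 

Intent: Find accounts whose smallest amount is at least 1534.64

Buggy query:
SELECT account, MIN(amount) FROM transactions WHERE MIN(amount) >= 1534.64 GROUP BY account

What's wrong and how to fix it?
Bug: Aggregates like MIN are computed per group after WHERE runs

Fix: Use HAVING for the per-group MIN condition

Corrected query:
SELECT account, MIN(amount) FROM transactions GROUP BY account HAVING MIN(amount) >= 1534.64

Result:
account | MIN(amount)
--------+------------
ACC-104 | 1992.57    
ACC-105 | 1711.63    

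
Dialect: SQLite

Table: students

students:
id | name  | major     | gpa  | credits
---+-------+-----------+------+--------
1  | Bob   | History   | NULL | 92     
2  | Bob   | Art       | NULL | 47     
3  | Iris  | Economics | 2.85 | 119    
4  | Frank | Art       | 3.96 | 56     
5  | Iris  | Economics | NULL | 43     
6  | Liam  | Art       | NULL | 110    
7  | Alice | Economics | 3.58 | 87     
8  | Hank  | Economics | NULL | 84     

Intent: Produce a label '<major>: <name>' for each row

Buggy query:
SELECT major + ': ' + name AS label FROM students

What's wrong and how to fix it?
Bug: '+' is numeric addition; on text columns SQLite converts them to 0 instead of concatenating

Fix: Use the || operator for string concatenation

Corrected query:
SELECT major || ': ' || name AS label FROM students

Result:
label           
----------------
History: Bob    
Art: Bob        
Economics: Iris 
Art: Frank      
Economics: Iris 
Art: Liam       
Economics: Alice
Economics: Hank 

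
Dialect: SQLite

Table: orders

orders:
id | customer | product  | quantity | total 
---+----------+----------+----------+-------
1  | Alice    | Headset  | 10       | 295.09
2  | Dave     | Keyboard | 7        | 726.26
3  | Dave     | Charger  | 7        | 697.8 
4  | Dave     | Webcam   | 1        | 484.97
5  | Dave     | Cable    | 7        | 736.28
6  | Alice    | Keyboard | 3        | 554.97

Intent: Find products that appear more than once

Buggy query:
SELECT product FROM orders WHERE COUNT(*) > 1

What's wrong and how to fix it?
Bug: COUNT(*) is an aggregate and cannot be used in WHERE

Fix: Group first, then use HAVING for the count condition

Corrected query:
SELECT product FROM orders GROUP BY product HAVING COUNT(*) > 1

Result:
product 
--------
Keyboard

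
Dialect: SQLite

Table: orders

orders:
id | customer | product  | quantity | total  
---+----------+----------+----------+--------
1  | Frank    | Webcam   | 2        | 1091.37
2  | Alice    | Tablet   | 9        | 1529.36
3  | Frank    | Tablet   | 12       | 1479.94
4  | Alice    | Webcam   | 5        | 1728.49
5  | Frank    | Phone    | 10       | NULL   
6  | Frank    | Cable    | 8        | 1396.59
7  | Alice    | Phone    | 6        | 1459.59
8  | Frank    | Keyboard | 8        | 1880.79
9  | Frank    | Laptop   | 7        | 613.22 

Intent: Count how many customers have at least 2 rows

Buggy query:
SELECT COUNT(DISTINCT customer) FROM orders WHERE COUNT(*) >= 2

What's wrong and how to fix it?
Bug: COUNT(*) cannot appear in WHERE; the per-group count doesn't exist yet

Fix: Group first with HAVING COUNT(*) >= 2, then COUNT the resulting groups

Corrected query:
SELECT COUNT(*) FROM (SELECT customer FROM orders GROUP BY customer HAVING COUNT(*) >= 2)

Result:
COUNT(*)
--------
2       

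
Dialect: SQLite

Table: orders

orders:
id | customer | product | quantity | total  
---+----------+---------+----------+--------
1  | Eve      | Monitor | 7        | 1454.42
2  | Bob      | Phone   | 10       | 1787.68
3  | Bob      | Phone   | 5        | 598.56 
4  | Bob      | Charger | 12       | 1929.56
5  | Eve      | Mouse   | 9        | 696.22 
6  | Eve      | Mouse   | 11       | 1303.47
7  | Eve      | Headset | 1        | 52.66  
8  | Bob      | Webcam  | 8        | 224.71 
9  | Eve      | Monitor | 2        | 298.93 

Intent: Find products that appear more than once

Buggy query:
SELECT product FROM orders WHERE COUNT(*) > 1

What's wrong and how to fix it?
Bug: WHERE can't reference COUNT(*); aggregates are computed after WHERE

Fix: Group first, then use HAVING for the count condition

Corrected query:
SELECT product FROM orders GROUP BY product HAVING COUNT(*) > 1

Result:
product
-------
Monitor
Mouse  
Phone  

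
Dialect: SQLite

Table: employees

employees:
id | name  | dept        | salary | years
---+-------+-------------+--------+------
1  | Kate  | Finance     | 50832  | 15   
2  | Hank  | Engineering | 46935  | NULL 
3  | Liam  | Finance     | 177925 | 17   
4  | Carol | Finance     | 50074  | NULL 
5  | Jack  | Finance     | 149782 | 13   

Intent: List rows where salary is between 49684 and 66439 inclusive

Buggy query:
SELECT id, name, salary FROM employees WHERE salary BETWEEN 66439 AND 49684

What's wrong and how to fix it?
Bug: The bounds are reversed; BETWEEN a AND b requires a <= b to match anything

Fix: Write BETWEEN 49684 AND 66439

Corrected query:
SELECT id, name, salary FROM employees WHERE salary BETWEEN 49684 AND 66439

Result:
id | name  | salary
---+-------+-------
1  | Kate  | 50832 
4  | Carol | 50074 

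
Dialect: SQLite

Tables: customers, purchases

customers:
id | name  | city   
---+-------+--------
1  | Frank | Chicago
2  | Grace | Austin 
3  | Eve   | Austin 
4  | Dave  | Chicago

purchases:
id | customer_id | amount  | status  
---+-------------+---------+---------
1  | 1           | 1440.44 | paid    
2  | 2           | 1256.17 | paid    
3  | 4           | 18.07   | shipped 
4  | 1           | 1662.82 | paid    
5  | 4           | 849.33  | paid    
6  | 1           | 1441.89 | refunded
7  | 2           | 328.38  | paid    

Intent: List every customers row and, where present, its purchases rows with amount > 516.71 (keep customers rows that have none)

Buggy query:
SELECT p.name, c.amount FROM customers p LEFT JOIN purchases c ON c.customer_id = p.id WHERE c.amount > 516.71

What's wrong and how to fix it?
Bug: A WHERE condition on the right-hand table after LEFT JOIN drops unmatched parents

Fix: Move the right-table condition into the ON clause so unmatched parents are kept

Corrected query:
SELECT p.name, c.amount FROM customers p LEFT JOIN purchases c ON c.customer_id = p.id AND c.amount > 516.71

Result:
name  | amount 
------+--------
Frank | 1440.44
Frank | 1441.89
Frank | 1662.82
Grace | 1256.17
Eve   | NULL   
Dave  | 849.33 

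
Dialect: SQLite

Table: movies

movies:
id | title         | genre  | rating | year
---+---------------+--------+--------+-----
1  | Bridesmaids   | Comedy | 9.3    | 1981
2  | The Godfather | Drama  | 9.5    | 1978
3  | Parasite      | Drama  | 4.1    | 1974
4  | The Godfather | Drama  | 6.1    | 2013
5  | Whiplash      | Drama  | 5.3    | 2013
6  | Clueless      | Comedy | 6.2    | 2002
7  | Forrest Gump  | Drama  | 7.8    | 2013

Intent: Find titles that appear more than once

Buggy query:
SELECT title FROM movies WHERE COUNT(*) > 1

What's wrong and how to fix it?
Bug: WHERE can't reference COUNT(*); aggregates are computed after WHERE

Fix: GROUP BY title, then filter groups with HAVING COUNT(*) > 1

Corrected query:
SELECT title FROM movies GROUP BY title HAVING COUNT(*) > 1

Result:
title        
-------------
The Godfather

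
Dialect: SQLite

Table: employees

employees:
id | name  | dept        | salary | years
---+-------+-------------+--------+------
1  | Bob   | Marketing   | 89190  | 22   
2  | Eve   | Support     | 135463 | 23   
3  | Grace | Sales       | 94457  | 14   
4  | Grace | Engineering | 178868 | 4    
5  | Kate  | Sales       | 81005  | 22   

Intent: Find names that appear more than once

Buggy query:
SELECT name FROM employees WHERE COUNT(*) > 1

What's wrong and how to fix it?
Bug: COUNT(*) is an aggregate and cannot be used in WHERE

Fix: Group first, then use HAVING for the count condition

Corrected query:
SELECT name FROM employees GROUP BY name HAVING COUNT(*) > 1

Result:
name 
-----
Grace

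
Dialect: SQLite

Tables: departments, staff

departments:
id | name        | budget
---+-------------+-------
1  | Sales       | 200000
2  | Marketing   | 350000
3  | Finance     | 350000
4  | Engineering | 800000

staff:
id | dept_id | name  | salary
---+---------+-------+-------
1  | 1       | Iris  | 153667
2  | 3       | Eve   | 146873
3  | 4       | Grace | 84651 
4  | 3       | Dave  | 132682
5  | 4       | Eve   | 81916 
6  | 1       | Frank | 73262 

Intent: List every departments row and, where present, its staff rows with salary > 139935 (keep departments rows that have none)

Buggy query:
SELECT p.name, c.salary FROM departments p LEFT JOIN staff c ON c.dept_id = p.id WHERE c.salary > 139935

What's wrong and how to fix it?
Bug: Filtering c.salary in WHERE discards the NULL rows produced by LEFT JOIN, turning it into an inner join

Fix: Put 'c.salary > 139935' in the JOIN's ON clause instead of WHERE

Corrected query:
SELECT p.name, c.salary FROM departments p LEFT JOIN staff c ON c.dept_id = p.id AND c.salary > 139935

Result:
name        | salary
------------+-------
Sales       | 153667
Marketing   | NULL  
Finance     | 146873
Engineering | NULL  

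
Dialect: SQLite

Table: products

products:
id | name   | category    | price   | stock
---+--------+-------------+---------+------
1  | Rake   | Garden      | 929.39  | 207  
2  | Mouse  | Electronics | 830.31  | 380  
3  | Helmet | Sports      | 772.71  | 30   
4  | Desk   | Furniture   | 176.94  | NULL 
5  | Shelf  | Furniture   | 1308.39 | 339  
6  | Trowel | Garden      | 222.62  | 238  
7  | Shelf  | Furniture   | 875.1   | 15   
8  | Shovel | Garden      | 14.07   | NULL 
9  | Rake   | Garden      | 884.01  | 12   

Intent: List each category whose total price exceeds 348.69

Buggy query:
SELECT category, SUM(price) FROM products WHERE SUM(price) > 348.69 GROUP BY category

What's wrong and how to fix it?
Bug: SUM(price) is an aggregate, but WHERE filters rows before aggregation

Fix: Move the aggregate condition to a HAVING clause

Corrected query:
SELECT category, SUM(price) FROM products GROUP BY category HAVING SUM(price) > 348.69

Result:
category    | SUM(price)
------------+-----------
Electronics | 830.31    
Furniture   | 2360.43   
Garden      | 2050.09   
Sports      | 772.71    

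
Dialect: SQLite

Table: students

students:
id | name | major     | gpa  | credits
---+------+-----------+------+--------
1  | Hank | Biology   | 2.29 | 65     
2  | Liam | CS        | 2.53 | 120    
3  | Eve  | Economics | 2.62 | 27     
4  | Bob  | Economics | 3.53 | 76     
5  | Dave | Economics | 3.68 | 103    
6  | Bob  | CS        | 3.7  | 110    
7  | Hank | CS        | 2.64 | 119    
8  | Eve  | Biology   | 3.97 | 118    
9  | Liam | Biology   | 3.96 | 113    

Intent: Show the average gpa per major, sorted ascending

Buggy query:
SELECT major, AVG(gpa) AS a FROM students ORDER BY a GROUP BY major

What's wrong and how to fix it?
Bug: GROUP BY must precede ORDER BY

Fix: Move ORDER BY to the end, after GROUP BY

Corrected query:
SELECT major, AVG(gpa) AS a FROM students GROUP BY major ORDER BY a

Result:
major     | a       
----------+---------
CS        | 2.956667
Economics | 3.276667
Biology   | 3.406667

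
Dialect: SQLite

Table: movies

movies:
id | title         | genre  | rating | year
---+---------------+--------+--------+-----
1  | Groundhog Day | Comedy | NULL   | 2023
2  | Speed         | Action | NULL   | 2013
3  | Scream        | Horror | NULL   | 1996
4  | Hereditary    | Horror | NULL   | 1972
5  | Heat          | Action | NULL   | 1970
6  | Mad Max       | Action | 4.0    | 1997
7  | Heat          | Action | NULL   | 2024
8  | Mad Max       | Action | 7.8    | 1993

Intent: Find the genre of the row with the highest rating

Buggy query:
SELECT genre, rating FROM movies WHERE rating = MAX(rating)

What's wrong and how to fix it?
Bug: WHERE is evaluated per row; an aggregate over the whole table isn't defined there

Fix: Use a subquery: WHERE rating = (SELECT MAX(rating) FROM movies)

Corrected query:
SELECT genre, rating FROM movies WHERE rating = (SELECT MAX(rating) FROM movies)

Result:
genre  | rating
-------+-------
Action | 7.8   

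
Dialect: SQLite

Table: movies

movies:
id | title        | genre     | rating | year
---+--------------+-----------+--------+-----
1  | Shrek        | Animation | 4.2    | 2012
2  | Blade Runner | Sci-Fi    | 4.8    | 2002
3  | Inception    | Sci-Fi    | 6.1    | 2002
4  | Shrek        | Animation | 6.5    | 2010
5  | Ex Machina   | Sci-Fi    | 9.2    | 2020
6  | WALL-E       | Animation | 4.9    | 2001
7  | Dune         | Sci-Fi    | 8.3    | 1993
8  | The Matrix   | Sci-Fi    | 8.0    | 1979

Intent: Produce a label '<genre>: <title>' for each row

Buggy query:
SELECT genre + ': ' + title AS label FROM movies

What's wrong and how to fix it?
Bug: SQLite uses || for string concatenation; + coerces text to numbers (yielding 0)

Fix: Replace + with || to concatenate text

Corrected query:
SELECT genre || ': ' || title AS label FROM movies

Result:
label               
--------------------
Animation: Shrek    
Sci-Fi: Blade Runner
Sci-Fi: Inception   
Animation: Shrek    
Sci-Fi: Ex Machina  
Animation: WALL-E   
Sci-Fi: Dune        
Sci-Fi: The Matrix  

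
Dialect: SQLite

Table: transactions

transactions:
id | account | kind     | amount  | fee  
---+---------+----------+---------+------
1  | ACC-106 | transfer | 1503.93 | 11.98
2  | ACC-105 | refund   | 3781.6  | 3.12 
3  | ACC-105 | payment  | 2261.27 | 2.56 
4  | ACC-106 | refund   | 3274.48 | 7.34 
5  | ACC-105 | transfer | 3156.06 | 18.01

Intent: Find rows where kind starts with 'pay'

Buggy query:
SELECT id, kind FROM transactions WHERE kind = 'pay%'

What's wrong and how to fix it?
Bug: Wildcards only work with LIKE; '=' treats '%' as a literal character

Fix: Replace '=' with LIKE so 'pay%' is treated as a pattern

Corrected query:
SELECT id, kind FROM transactions WHERE kind LIKE 'pay%'

Result:
id | kind   
---+--------
3  | payment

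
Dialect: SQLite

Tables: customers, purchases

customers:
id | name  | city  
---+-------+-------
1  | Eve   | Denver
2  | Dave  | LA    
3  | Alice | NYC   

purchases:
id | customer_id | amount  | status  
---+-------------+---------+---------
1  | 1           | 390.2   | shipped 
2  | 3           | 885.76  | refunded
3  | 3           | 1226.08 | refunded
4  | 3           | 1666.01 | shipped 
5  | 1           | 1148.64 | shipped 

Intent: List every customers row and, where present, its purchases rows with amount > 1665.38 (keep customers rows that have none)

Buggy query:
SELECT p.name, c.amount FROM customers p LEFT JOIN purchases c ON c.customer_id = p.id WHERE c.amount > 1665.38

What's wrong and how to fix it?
Bug: A WHERE condition on the right-hand table after LEFT JOIN drops unmatched parents

Fix: Move the right-table condition into the ON clause so unmatched parents are kept

Corrected query:
SELECT p.name, c.amount FROM customers p LEFT JOIN purchases c ON c.customer_id = p.id AND c.amount > 1665.38

Result:
name  | amount 
------+--------
Eve   | NULL   
Dave  | NULL   
Alice | 1666.01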